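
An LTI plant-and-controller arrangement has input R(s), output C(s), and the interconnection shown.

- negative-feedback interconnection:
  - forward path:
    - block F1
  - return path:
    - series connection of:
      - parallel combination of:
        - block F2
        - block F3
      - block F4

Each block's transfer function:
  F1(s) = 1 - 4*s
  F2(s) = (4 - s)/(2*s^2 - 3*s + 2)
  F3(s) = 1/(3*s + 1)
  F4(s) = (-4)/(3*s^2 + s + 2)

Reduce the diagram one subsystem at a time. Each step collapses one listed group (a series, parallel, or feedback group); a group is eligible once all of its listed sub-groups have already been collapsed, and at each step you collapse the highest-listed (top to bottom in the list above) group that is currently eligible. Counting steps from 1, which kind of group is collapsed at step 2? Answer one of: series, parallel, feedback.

Reducing step by step:

1. reduce the parallel group F2, F3
2. multiply (F2+F3), F4 (series)
3. apply the feedback formula to F1, ((F2+F3)*F4)
The group at step 2 is a series group.

Answer: series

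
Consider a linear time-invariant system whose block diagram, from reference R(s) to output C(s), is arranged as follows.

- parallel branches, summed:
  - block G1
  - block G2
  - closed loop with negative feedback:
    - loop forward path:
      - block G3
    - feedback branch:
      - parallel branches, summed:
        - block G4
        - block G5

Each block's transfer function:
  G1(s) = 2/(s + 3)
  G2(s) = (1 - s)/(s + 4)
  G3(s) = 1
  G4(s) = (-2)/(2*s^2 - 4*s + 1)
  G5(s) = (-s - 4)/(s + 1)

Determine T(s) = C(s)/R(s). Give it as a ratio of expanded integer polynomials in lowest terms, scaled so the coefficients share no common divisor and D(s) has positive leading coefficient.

Answer: (-2*s^5 - 18*s^4 + 3*s^3 + 105*s^2 - 81*s + 43)/(6*s^4 + 32*s^3 + 7*s^2 - 85*s + 60)

Working:
(1) reduce the parallel group G4, G5: (-2*s^3 - 4*s^2 + 13*s - 6)/(2*s^3 - 2*s^2 - 3*s + 1)
(2) feedback reduction of G3, (G4+G5): (-2*s^3 + 2*s^2 + 3*s - 1)/(6*s^2 - 10*s + 5)
(3) combine G1, G2, [G3/(1+G3*(G4+G5))] in parallel - this is the overall T(s), already in the required normalized form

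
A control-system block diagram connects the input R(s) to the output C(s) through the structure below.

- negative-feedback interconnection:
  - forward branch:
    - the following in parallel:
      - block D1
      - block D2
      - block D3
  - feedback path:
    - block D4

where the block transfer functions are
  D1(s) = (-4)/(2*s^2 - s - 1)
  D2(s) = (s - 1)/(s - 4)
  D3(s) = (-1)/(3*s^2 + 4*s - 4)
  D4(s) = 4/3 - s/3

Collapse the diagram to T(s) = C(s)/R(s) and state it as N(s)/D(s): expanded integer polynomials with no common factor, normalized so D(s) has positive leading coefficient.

Reducing step by step:

Step 1. combine D1, D2, D3 in parallel; result (6*s^5 - s^4 - 34*s^3 + 56*s^2 + 81*s - 72)/(6*s^5 - 19*s^4 - 35*s^3 + 60*s^2 + 4*s - 16)
Step 2. reduce the feedback loop with forward (D1+D2+D3) and return D4: this yields T(s), and no further normalization is needed

Answer: (-18*s^5 + 3*s^4 + 102*s^3 - 168*s^2 - 243*s + 216)/(6*s^6 - 43*s^5 + 27*s^4 + 297*s^3 - 323*s^2 - 408*s + 336)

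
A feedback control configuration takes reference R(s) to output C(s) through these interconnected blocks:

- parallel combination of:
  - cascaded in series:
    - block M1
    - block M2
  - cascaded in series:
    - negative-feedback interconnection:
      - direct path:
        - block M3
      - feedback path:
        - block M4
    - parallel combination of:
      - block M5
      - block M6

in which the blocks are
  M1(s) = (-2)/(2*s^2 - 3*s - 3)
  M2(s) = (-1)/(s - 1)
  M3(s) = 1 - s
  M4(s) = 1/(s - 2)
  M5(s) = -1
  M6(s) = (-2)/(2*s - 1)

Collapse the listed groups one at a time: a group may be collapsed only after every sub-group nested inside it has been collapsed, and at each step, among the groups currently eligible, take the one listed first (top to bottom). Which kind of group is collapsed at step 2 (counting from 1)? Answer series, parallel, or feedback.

Reducing step by step:

Step 1. multiply M1, M2 (series)
Step 2. apply the feedback formula to M3, M4
Step 3. parallel reduction of M5, M6
Step 4. multiply [M3/(1+M3*M4)], (M5+M6) (series)
Step 5. add (M1*M2), ([M3/(1+M3*M4)]*(M5+M6)) (parallel)
At step 2 the group reduced is feedback.

Answer: feedback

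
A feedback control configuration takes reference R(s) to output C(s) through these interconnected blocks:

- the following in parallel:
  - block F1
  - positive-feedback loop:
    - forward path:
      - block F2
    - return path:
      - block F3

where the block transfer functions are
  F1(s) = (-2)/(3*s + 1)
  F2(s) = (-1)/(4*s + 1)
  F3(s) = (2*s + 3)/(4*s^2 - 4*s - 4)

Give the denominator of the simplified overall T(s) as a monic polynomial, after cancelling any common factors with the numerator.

The answer is s^4 - 5*s^3/12 - 11*s^2/8 - 7*s/16 - 1/48.

Reasoning:
Step 1: collapse the loop (F2 forward, F3 return), giving (-4*s^2 + 4*s + 4)/(16*s^3 - 12*s^2 - 18*s - 1)
Step 2: parallel reduction of F1, [F2/(1-F2*F3)], giving (-44*s^3 + 32*s^2 + 52*s + 6)/(48*s^4 - 20*s^3 - 66*s^2 - 21*s - 1)
No further cancellation is possible in the step-2 result, so that is T(s). Its denominator becomes monic after dividing by the leading coefficient 48.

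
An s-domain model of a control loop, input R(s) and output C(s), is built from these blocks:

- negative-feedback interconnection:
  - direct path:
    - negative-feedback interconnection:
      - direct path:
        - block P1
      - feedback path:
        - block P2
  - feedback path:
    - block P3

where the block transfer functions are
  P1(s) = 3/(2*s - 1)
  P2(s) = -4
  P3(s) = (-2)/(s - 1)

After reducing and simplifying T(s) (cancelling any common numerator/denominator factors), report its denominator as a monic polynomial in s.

1. feedback reduction of P1, P2 gives 3/(2*s - 13)
2. reduce the feedback loop with forward [P1/(1+P1*P2)] and return P3 gives (3*s - 3)/(2*s^2 - 15*s + 7)
Step 2 gives the fully reduced T(s), with no common factor left to cancel. The denominator's leading coefficient is 2, so divide each of its coefficients by 2 to get the monic form.

Final answer: s^2 - 15*s/2 + 7/2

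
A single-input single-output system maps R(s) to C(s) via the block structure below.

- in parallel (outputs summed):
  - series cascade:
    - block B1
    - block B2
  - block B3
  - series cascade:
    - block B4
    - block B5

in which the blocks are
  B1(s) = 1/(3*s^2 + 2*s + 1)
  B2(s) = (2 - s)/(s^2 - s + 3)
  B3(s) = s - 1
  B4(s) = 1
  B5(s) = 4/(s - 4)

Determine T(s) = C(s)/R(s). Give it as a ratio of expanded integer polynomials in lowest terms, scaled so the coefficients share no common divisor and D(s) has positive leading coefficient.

[1] series reduction of B1, B2 = (2 - s)/(3*s^4 - s^3 + 8*s^2 + 5*s + 3)
[2] series reduction of B4, B5 = 4/(s - 4)
[3] reduce the parallel group (B1*B2), B3, (B4*B5): this yields T(s), and no further normalization is needed

Therefore the answer is (3*s^6 - 16*s^5 + 37*s^4 - 43*s^3 + 41*s^2 + 31*s + 16)/(3*s^5 - 13*s^4 + 12*s^3 - 27*s^2 - 17*s - 12).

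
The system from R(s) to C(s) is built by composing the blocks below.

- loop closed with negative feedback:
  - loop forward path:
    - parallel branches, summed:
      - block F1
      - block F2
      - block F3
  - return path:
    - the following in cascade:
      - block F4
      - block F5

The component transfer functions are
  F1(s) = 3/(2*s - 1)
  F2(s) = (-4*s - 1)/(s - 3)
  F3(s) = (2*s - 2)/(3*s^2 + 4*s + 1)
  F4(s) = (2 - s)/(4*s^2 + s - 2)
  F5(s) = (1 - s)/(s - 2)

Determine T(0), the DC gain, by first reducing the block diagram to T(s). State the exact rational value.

Reducing step by step:

Step 1: sum the parallel branches F1, F2, F3 gives (-24*s^4 - 13*s^3 - 30*s^2 - 7*s - 14)/(6*s^4 - 13*s^3 - 17*s^2 + 5*s + 3)
Step 2: multiply F4, F5 (series) gives (s - 1)/(4*s^2 + s - 2)
Step 3: apply the feedback formula to (F1+F2+F3), (F4*F5) gives (-96*s^6 - 76*s^5 - 85*s^4 - 32*s^3 - 3*s^2 + 28)/(24*s^6 - 70*s^5 - 82*s^4 + 12*s^3 + 74*s^2 - 14*s + 8)
DC gain: substitute s = 0 into T(s) from step 3: T(0) = 28/8 = 7/2.

Answer: 7/2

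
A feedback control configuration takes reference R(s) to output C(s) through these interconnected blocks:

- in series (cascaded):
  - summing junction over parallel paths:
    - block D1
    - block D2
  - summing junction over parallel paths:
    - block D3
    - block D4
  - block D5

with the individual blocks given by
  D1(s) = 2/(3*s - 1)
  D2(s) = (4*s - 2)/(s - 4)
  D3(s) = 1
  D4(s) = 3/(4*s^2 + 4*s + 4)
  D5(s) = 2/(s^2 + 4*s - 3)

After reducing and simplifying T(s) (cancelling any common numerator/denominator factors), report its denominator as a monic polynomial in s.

The answer is s^6 + 2*s^5/3 - 55*s^4/3 - s^3 - 14*s^2/3 + 43*s/3 - 4.

Reasoning:
(1) add D1, D2 (parallel) -> (12*s^2 - 8*s - 6)/(3*s^2 - 13*s + 4)
(2) add D3, D4 (parallel) -> (4*s^2 + 4*s + 7)/(4*s^2 + 4*s + 4)
(3) multiply (D1+D2), (D3+D4), D5 (series) -> (24*s^4 + 8*s^3 + 14*s^2 - 40*s - 21)/(3*s^6 + 2*s^5 - 55*s^4 - 3*s^3 - 14*s^2 + 43*s - 12)
Step 3 gives the fully reduced T(s), with no common factor left to cancel. The denominator's leading coefficient is 3, so divide each of its coefficients by 3 to get the monic form.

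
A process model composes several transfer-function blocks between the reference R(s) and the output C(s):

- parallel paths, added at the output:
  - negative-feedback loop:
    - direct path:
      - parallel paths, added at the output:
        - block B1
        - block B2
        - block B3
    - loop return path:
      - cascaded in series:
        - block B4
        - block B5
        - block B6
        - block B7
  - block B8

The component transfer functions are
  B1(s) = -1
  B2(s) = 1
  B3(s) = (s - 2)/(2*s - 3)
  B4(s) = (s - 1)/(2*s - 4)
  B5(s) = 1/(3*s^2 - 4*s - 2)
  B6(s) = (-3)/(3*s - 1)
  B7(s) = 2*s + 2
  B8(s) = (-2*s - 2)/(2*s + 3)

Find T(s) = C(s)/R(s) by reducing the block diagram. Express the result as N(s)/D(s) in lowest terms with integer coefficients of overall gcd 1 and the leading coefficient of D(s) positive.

Step 1 - parallel reduction of B1, B2, B3: (s - 2)/(2*s - 3)
Step 2 - reduce the series chain B4, B5, B6, B7: (3 - 3*s^2)/(9*s^4 - 33*s^3 + 28*s^2 + 6*s - 4)
Step 3 - close the feedback loop around (B1+B2+B3), (B4*B5*B6*B7): (9*s^4 - 33*s^3 + 28*s^2 + 6*s - 4)/(18*s^4 - 57*s^3 + 38*s^2 + 10*s - 3)
Step 4 - add [(B1+B2+B3)/(1+(B1+B2+B3)*(B4*B5*B6*B7))], B8 (parallel); the result is T(s) itself (integer coefficients, no common factor, positive leading denominator coefficient)

Therefore the answer is (-18*s^5 + 39*s^4 - 5*s^3 - 4*s - 6)/(36*s^5 - 60*s^4 - 95*s^3 + 134*s^2 + 24*s - 9).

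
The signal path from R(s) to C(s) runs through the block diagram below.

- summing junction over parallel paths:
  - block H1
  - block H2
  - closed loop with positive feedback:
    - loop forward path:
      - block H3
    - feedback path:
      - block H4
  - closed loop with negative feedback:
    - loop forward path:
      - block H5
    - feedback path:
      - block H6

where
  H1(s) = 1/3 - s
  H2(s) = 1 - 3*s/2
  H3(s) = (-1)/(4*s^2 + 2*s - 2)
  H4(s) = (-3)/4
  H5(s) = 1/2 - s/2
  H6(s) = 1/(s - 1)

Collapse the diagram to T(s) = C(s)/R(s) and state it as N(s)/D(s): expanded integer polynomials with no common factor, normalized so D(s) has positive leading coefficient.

Step 1 - reduce the feedback loop with forward H3 and return H4; result (-4)/(16*s^2 + 8*s - 11)
Step 2 - reduce the feedback loop with forward H5 and return H6; result 1 - s
Step 3 - add H1, H2, [H3/(1-H3*H4)], [H5/(1+H5*H6)] (parallel), giving the overall T(s)

Therefore the answer is (-336*s^3 + 56*s^2 + 343*s - 178)/(96*s^2 + 48*s - 66).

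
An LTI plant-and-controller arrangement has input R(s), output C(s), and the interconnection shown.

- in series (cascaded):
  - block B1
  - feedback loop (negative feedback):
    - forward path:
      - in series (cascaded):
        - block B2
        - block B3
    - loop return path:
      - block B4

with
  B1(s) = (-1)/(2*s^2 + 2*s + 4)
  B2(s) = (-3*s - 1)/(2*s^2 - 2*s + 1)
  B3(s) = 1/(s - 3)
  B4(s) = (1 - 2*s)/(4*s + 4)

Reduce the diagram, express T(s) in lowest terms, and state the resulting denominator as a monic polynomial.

[1] reduce the series chain B2, B3: (-3*s - 1)/(2*s^3 - 8*s^2 + 7*s - 3)
[2] feedback reduction of (B2*B3), B4: (-12*s^2 - 16*s - 4)/(8*s^4 - 24*s^3 + 2*s^2 + 15*s - 13)
[3] cascade B1, [(B2*B3)/(1+(B2*B3)*B4)]: (6*s^2 + 8*s + 2)/(8*s^6 - 16*s^5 - 6*s^4 - 31*s^3 + 6*s^2 + 17*s - 26)
Step 3 gives the fully reduced T(s), with no common factor left to cancel. The denominator's leading coefficient is 8, so divide each of its coefficients by 8 to get the monic form.

Hence the answer: s^6 - 2*s^5 - 3*s^4/4 - 31*s^3/8 + 3*s^2/4 + 17*s/8 - 13/4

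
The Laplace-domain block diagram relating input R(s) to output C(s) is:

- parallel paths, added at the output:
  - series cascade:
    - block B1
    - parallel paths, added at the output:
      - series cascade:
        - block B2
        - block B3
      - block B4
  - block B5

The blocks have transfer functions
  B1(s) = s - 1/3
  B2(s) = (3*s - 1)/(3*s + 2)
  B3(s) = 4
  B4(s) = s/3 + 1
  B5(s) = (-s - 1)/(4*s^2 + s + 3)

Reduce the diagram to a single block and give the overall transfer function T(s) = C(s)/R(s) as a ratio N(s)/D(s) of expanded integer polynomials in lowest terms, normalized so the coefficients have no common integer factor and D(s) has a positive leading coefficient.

Step 1. cascade B2, B3, giving (12*s - 4)/(3*s + 2)
Step 2. combine (B2*B3), B4 in parallel, giving (3*s^2 + 47*s - 6)/(9*s + 6)
Step 3. combine B1, ((B2*B3)+B4) in series, giving (9*s^3 + 138*s^2 - 65*s + 6)/(27*s + 18)
Step 4. combine (B1*((B2*B3)+B4)), B5 in parallel, which is the overall transfer function T(s) = C(s)/R(s) in lowest terms

Answer: (36*s^5 + 561*s^4 - 95*s^3 + 346*s^2 - 234*s)/(108*s^3 + 99*s^2 + 99*s + 54)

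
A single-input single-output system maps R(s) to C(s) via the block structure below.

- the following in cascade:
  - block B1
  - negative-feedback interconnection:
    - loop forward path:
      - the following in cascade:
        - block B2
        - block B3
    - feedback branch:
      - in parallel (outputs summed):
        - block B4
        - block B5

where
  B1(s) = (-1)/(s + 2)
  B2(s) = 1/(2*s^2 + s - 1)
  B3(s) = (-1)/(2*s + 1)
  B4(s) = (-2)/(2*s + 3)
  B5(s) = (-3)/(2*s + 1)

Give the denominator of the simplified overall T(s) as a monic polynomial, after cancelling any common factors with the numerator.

Reducing step by step:

(1) reduce the series chain B2, B3; result (-1)/(4*s^3 + 4*s^2 - s - 1)
(2) reduce the parallel group B4, B5; result (-10*s - 11)/(4*s^2 + 8*s + 3)
(3) close the feedback loop around (B2*B3), (B4+B5); result (-4*s^2 - 8*s - 3)/(16*s^5 + 48*s^4 + 40*s^3 - s + 8)
(4) combine B1, [(B2*B3)/(1+(B2*B3)*(B4+B5))] in series; result (4*s^2 + 8*s + 3)/(16*s^6 + 80*s^5 + 136*s^4 + 80*s^3 - s^2 + 6*s + 16)
T(s) is the step-4 result (common factors already cancelled). Leading coefficient of the denominator: 16. Divide through by 16 for the monic polynomial.

Answer: s^6 + 5*s^5 + 17*s^4/2 + 5*s^3 - s^2/16 + 3*s/8 + 1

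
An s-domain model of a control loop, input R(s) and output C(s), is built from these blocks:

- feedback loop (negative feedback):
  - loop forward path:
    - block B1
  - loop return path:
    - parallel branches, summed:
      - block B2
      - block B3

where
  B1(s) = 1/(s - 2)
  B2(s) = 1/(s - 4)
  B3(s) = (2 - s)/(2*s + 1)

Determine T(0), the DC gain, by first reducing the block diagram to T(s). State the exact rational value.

Step 1: reduce the parallel group B2, B3, giving (-s^2 + 8*s - 7)/(2*s^2 - 7*s - 4)
Step 2: reduce the feedback loop with forward B1 and return (B2+B3), giving (2*s^2 - 7*s - 4)/(2*s^3 - 12*s^2 + 18*s + 1)
DC gain: substitute s = 0 into T(s) from step 2: T(0) = -4/1 = -4.

Final answer: -4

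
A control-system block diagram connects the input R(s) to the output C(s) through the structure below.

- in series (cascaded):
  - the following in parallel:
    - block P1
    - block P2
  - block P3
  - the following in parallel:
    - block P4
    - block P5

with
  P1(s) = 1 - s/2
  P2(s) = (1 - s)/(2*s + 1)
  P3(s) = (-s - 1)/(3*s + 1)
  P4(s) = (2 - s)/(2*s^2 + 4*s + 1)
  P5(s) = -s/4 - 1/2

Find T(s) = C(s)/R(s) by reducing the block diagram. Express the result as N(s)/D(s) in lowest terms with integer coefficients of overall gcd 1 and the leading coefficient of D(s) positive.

First reduce the diagram to T(s).

[1] reduce the parallel group P1, P2: (-2*s^2 + s + 4)/(4*s + 2)
[2] add P4, P5 (parallel): (-2*s^3 - 8*s^2 - 13*s + 6)/(8*s^2 + 16*s + 4)
[3] multiply (P1+P2), P3, (P4+P5) (series), which is the overall transfer function T(s) = C(s)/R(s) in lowest terms

Answer: (-4*s^6 - 18*s^5 - 24*s^4 + 47*s^3 + 103*s^2 + 22*s - 24)/(96*s^4 + 272*s^3 + 224*s^2 + 72*s + 8)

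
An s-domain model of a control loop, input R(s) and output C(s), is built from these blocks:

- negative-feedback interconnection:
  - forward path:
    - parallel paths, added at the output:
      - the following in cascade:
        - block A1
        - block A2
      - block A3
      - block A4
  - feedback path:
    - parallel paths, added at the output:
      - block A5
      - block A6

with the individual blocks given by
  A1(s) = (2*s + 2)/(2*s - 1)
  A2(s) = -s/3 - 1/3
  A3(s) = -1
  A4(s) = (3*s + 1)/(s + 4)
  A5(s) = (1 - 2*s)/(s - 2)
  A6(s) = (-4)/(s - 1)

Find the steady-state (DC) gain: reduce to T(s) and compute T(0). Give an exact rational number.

1. multiply A1, A2 (series), giving (-2*s^2 - 4*s - 2)/(6*s - 3)
2. combine (A1*A2), A3, A4 in parallel, giving (-2*s^3 - 42*s + 1)/(6*s^2 + 21*s - 12)
3. parallel reduction of A5, A6, giving (-2*s^2 - s + 7)/(s^2 - 3*s + 2)
4. reduce the feedback loop with forward ((A1*A2)+A3+A4) and return (A5+A6), giving (-2*s^5 + 6*s^4 - 46*s^3 + 127*s^2 - 87*s + 2)/(4*s^5 + 8*s^4 + 73*s^3 - 23*s^2 - 217*s - 17)
Evaluating the step-4 result (the overall T(s)) at s = 0 gives T(0) = 2/(-17) = -2/17.

Answer: -2/17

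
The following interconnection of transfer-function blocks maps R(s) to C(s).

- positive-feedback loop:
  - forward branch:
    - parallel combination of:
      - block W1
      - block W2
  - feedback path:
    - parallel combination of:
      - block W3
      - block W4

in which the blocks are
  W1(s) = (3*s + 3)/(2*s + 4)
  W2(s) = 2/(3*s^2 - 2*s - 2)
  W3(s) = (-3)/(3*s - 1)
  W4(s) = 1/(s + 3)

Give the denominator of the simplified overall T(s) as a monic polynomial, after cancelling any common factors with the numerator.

Step 1 - add W1, W2 (parallel) gives (9*s^3 + 3*s^2 - 8*s + 2)/(6*s^3 + 8*s^2 - 12*s - 8)
Step 2 - combine W3, W4 in parallel gives (-10)/(3*s^2 + 8*s - 3)
Step 3 - reduce the feedback loop with forward (W1+W2) and return (W3+W4) gives (9*s^4 + 30*s^3 + s^2 - 22*s + 6)/(6*s^4 + 26*s^3 + 42*s^2 - 24*s - 44)
That last expression is T(s), already simplified. Scaling its denominator by 1/6 (the reciprocal of the leading coefficient) yields the monic denominator.

Final answer: s^4 + 13*s^3/3 + 7*s^2 - 4*s - 22/3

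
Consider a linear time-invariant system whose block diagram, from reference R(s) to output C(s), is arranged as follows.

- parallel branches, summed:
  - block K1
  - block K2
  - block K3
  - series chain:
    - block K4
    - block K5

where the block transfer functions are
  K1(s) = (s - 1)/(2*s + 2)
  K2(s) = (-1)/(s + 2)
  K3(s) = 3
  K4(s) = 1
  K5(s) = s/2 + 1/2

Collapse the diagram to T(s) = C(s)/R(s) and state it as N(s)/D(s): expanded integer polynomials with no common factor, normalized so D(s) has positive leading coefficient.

Step 1 - reduce the series chain K4, K5 -> s/2 + 1/2
Step 2 - add K1, K2, K3, (K4*K5) (parallel), which is the overall transfer function T(s) = C(s)/R(s) in lowest terms

Final answer: (s^3 + 11*s^2 + 22*s + 10)/(2*s^2 + 6*s + 4)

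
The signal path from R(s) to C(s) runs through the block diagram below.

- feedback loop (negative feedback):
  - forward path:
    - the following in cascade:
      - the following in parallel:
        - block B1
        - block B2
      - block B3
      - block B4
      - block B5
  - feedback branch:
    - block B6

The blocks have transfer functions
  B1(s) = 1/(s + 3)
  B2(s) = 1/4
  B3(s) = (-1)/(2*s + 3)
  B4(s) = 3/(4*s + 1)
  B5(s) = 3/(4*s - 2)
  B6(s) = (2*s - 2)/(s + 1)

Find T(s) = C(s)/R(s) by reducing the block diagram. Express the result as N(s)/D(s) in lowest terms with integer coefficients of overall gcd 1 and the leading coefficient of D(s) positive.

Reducing step by step:

1. combine B1, B2 in parallel, giving (s + 7)/(4*s + 12)
2. reduce the series chain (B1+B2), B3, B4, B5, giving (-9*s - 63)/(128*s^4 + 544*s^3 + 416*s^2 - 216*s - 72)
3. close the feedback loop around ((B1+B2)*B3*B4*B5), B6; the result is T(s) itself (integer coefficients, no common factor, positive leading denominator coefficient)

Answer: (-9*s^2 - 72*s - 63)/(128*s^5 + 672*s^4 + 960*s^3 + 182*s^2 - 396*s + 54)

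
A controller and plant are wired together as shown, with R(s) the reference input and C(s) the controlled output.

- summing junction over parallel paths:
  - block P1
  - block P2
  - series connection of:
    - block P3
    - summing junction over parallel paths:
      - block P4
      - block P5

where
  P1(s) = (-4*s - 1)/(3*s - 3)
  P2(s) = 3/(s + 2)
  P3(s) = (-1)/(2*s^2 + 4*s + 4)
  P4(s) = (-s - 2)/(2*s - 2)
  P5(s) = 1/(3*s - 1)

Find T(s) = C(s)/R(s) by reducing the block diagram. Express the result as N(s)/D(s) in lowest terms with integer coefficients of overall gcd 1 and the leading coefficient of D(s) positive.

Reducing step by step:

Step 1 - combine P4, P5 in parallel -> (-3*s^2 - 3*s)/(6*s^2 - 8*s + 2)
Step 2 - cascade P3, (P4+P5) -> (3*s^2 + 3*s)/(12*s^4 + 8*s^3 - 4*s^2 - 24*s + 8)
Step 3 - sum the parallel branches P1, P2, (P3*(P4+P5)): this yields T(s), and no further normalization is needed

Answer: (-48*s^5 - 80*s^4 - 187*s^3 - 161*s^2 - 158*s + 88)/(36*s^5 + 96*s^4 + 36*s^3 - 96*s^2 - 120*s + 48)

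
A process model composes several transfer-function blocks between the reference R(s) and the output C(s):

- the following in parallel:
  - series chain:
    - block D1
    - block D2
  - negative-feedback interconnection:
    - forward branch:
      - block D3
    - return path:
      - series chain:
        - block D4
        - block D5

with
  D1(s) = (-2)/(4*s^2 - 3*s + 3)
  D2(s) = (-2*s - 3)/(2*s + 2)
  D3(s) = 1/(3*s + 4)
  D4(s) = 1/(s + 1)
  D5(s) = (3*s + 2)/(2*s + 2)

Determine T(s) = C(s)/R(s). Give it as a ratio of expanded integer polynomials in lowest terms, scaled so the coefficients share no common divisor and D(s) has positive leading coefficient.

Step 1: multiply D1, D2 (series); result (2*s + 3)/(4*s^3 + s^2 + 3)
Step 2: multiply D4, D5 (series); result (3*s + 2)/(2*s^2 + 4*s + 2)
Step 3: apply the feedback formula to D3, (D4*D5); result (2*s^2 + 4*s + 2)/(6*s^3 + 20*s^2 + 25*s + 10)
Step 4: add (D1*D2), [D3/(1+D3*(D4*D5))] (parallel) - this is the overall T(s), already in the required normalized form

Hence the answer: (8*s^5 + 30*s^4 + 70*s^3 + 118*s^2 + 107*s + 36)/(24*s^6 + 86*s^5 + 120*s^4 + 83*s^3 + 70*s^2 + 75*s + 30)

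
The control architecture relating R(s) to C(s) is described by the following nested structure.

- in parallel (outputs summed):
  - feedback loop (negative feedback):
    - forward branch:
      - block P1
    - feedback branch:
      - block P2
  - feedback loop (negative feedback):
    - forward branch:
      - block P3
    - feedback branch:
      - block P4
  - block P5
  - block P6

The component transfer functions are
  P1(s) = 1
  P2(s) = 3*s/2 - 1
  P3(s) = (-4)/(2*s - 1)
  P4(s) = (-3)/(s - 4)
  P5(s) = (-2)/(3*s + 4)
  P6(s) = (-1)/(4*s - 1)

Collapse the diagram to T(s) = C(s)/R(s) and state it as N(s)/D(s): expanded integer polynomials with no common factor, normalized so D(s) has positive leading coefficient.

The answer is (-162*s^4 + 541*s^3 + 332*s^2 + 200*s - 128)/(72*s^5 - 246*s^4 + 201*s^3 + 732*s^2 - 192*s).

Reasoning:
(1) apply the feedback formula to P1, P2: 2/(3*s)
(2) feedback reduction of P3, P4: (16 - 4*s)/(2*s^2 - 9*s + 16)
(3) reduce the parallel group [P1/(1+P1*P2)], [P3/(1+P3*P4)], P5, P6, giving the overall T(s)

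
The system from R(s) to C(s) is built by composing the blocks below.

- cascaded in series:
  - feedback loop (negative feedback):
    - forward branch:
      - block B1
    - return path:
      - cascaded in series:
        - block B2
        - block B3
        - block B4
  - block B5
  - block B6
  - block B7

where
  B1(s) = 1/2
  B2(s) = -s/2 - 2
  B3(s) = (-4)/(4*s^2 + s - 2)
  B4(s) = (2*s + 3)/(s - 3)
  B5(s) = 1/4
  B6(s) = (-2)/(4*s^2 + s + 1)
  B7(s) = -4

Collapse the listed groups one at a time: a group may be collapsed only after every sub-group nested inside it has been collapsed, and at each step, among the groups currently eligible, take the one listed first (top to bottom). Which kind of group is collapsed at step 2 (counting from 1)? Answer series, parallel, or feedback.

[1] reduce the series chain B2, B3, B4
[2] apply the feedback formula to B1, (B2*B3*B4)
[3] cascade [B1/(1+B1*(B2*B3*B4))], B5, B6, B7
Step 2 collapses a feedback group.

Hence the answer: feedback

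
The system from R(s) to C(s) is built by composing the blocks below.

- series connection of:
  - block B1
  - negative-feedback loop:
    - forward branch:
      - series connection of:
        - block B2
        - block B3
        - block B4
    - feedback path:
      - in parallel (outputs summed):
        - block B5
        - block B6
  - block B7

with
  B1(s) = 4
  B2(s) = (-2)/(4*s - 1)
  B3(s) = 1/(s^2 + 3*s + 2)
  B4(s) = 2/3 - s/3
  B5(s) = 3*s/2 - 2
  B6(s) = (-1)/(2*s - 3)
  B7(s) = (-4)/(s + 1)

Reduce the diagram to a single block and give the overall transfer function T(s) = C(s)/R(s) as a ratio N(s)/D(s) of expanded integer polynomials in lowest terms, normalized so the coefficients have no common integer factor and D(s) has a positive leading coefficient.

Answer: (-64*s^2 + 224*s - 192)/(24*s^5 + 60*s^4 - 62*s^3 - 111*s^2 - 15*s - 2)

Working:
Step 1: multiply B2, B3, B4 (series) = (2*s - 4)/(12*s^3 + 33*s^2 + 15*s - 6)
Step 2: sum the parallel branches B5, B6 = (6*s^2 - 17*s + 10)/(4*s - 6)
Step 3: reduce the feedback loop with forward (B2*B3*B4) and return (B5+B6) = (4*s^2 - 14*s + 12)/(24*s^4 + 36*s^3 - 98*s^2 - 13*s - 2)
Step 4: multiply B1, [(B2*B3*B4)/(1+(B2*B3*B4)*(B5+B6))], B7 (series): this yields T(s), and no further normalization is needed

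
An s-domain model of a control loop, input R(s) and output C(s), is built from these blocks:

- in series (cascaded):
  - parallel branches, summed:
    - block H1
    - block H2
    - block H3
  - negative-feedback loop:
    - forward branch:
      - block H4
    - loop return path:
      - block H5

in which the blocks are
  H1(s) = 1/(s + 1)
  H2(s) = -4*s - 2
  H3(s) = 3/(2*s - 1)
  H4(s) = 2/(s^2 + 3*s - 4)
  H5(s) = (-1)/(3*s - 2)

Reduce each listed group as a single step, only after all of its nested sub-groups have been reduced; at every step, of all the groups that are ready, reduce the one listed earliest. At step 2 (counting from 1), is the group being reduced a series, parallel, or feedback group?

Step 1 - parallel reduction of H1, H2, H3
Step 2 - apply the feedback formula to H4, H5
Step 3 - multiply (H1+H2+H3), [H4/(1+H4*H5)] (series)
So the answer for step 2 is feedback.

Hence the answer: feedback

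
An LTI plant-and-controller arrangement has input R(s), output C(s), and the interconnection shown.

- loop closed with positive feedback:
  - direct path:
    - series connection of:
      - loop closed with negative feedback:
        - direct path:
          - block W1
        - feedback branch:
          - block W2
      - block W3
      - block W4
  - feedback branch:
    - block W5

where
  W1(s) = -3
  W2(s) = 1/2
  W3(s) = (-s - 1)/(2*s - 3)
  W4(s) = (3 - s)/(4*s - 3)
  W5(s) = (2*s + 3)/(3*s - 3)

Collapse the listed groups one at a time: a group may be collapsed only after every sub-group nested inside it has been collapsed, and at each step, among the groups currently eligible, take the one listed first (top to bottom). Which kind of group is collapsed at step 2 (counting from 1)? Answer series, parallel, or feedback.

Step 1 - feedback reduction of W1, W2
Step 2 - combine [W1/(1+W1*W2)], W3, W4 in series
Step 3 - reduce the feedback loop with forward ([W1/(1+W1*W2)]*W3*W4) and return W5
The group at step 2 is a series group.

Final answer: series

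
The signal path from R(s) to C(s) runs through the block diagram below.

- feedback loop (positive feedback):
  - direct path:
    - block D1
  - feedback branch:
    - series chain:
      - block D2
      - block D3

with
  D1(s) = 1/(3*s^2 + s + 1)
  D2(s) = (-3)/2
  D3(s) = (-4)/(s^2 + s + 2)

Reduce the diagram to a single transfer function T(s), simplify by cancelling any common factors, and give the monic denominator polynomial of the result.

Answer: s^4 + 4*s^3/3 + 8*s^2/3 + s - 4/3

Working:
Step 1. reduce the series chain D2, D3 = 6/(s^2 + s + 2)
Step 2. collapse the loop (D1 forward, (D2*D3) return) = (s^2 + s + 2)/(3*s^4 + 4*s^3 + 8*s^2 + 3*s - 4)
Step 2 gives the fully reduced T(s), with no common factor left to cancel. The denominator's leading coefficient is 3, so divide each of its coefficients by 3 to get the monic form.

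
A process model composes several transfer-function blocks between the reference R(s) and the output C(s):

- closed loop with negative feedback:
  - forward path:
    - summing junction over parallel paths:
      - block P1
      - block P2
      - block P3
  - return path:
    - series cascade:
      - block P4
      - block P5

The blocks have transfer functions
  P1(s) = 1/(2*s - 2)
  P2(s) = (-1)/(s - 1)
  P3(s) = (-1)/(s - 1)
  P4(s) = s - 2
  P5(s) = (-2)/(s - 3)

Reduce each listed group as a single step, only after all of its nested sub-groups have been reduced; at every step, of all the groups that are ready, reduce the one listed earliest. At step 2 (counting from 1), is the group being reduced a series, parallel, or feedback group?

Reducing step by step:

Step 1. reduce the parallel group P1, P2, P3
Step 2. cascade P4, P5
Step 3. reduce the feedback loop with forward (P1+P2+P3) and return (P4*P5)
The group at step 2 is a series group.

Answer: series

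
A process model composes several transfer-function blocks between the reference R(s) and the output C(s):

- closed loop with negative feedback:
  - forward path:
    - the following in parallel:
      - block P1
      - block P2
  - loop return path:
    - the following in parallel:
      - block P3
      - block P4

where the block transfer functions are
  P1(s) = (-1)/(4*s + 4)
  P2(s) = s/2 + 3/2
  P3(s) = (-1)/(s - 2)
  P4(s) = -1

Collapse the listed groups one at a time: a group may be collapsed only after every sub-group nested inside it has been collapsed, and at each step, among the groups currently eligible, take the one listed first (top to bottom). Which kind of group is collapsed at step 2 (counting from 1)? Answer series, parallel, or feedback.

Step 1: reduce the parallel group P1, P2
Step 2: parallel reduction of P3, P4
Step 3: apply the feedback formula to (P1+P2), (P3+P4)
Step 2 collapses a parallel group.

Hence the answer: parallel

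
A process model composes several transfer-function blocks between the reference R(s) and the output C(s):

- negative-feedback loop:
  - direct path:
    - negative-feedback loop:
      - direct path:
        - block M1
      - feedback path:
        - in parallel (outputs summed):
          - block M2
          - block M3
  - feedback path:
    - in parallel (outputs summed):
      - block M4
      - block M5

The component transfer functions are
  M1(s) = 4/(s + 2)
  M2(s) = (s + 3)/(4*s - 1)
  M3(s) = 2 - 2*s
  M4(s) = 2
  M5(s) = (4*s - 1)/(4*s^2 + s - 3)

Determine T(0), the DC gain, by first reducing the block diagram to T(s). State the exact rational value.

First reduce the diagram to T(s).

Step 1 - reduce the parallel group M2, M3; result (-8*s^2 + 11*s + 1)/(4*s - 1)
Step 2 - close the feedback loop around M1, (M2+M3); result (4 - 16*s)/(28*s^2 - 51*s - 2)
Step 3 - sum the parallel branches M4, M5; result (8*s^2 + 6*s - 7)/(4*s^2 + s - 3)
Step 4 - reduce the feedback loop with forward [M1/(1+M1*(M2+M3))] and return (M4+M5); result (-64*s^3 + 52*s - 12)/(112*s^4 - 304*s^3 - 207*s^2 + 287*s - 22)
DC gain: substitute s = 0 into T(s) from step 4: T(0) = -12/(-22) = 6/11.

Answer: 6/11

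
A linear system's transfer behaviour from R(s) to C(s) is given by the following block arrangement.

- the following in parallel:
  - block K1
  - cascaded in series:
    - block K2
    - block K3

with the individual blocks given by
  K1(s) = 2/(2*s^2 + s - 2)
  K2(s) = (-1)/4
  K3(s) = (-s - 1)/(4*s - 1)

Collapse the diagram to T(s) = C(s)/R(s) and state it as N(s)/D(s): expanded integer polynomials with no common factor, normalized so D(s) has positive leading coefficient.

Reducing step by step:

(1) multiply K2, K3 (series) = (s + 1)/(16*s - 4)
(2) add K1, (K2*K3) (parallel) - this is the overall T(s), already in the required normalized form

Answer: (2*s^3 + 3*s^2 + 31*s - 10)/(32*s^3 + 8*s^2 - 36*s + 8)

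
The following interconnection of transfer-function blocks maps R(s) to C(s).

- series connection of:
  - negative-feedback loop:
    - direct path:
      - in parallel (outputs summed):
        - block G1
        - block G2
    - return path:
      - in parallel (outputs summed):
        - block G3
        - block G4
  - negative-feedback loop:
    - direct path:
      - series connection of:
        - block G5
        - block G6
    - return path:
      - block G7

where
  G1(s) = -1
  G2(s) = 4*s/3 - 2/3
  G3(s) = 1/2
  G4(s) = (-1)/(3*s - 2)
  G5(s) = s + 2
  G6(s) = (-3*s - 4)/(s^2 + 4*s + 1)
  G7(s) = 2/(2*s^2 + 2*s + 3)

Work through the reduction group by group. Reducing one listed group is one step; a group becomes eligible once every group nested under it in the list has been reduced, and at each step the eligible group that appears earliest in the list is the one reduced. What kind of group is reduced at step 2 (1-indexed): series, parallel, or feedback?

[1] sum the parallel branches G1, G2
[2] reduce the parallel group G3, G4
[3] reduce the feedback loop with forward (G1+G2) and return (G3+G4)
[4] reduce the series chain G5, G6
[5] close the feedback loop around (G5*G6), G7
[6] reduce the series chain [(G1+G2)/(1+(G1+G2)*(G3+G4))], [(G5*G6)/(1+(G5*G6)*G7)]
The group at step 2 is a parallel group.

Answer: parallel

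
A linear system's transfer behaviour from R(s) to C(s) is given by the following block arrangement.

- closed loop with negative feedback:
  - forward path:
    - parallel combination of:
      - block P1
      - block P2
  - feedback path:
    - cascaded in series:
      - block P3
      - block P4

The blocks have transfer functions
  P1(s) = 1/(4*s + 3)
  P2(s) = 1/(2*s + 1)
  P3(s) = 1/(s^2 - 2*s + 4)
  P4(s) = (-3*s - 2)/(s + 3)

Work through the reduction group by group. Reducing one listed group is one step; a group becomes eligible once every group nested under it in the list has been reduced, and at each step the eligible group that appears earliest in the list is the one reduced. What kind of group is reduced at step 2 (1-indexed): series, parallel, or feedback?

Step 1. combine P1, P2 in parallel
Step 2. cascade P3, P4
Step 3. reduce the feedback loop with forward (P1+P2) and return (P3*P4)
Step 2 collapses a series group.

Hence the answer: series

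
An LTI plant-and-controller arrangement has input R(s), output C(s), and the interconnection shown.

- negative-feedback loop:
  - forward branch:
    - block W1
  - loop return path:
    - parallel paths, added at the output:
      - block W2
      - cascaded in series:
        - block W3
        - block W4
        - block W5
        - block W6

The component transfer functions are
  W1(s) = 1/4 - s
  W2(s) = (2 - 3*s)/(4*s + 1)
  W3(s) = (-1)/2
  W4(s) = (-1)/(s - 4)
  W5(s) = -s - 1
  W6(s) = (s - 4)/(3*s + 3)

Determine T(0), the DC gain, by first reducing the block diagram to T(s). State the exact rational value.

[1] series reduction of W3, W4, W5, W6; result (-1)/6
[2] reduce the parallel group W2, (W3*W4*W5*W6); result (11 - 22*s)/(24*s + 6)
[3] apply the feedback formula to W1, (W2+(W3*W4*W5*W6)); result (6 - 96*s^2)/(88*s^2 + 30*s + 35)
Step 3 gives the overall T(s). Then T(0) = 6/35.

Therefore the answer is 6/35.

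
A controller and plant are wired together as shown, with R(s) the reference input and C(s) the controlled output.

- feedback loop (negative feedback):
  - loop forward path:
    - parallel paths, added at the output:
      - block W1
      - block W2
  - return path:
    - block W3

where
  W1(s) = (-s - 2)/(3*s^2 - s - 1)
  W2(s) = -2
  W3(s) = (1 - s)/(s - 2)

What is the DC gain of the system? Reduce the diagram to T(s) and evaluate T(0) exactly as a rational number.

The answer is 0.

Reasoning:
Step 1. reduce the parallel group W1, W2, giving (-6*s^2 + s)/(3*s^2 - s - 1)
Step 2. apply the feedback formula to (W1+W2), W3, giving (-6*s^3 + 13*s^2 - 2*s)/(9*s^3 - 14*s^2 + 2*s + 2)
Evaluating the step-2 result (the overall T(s)) at s = 0 gives T(0) = 0/2 = 0.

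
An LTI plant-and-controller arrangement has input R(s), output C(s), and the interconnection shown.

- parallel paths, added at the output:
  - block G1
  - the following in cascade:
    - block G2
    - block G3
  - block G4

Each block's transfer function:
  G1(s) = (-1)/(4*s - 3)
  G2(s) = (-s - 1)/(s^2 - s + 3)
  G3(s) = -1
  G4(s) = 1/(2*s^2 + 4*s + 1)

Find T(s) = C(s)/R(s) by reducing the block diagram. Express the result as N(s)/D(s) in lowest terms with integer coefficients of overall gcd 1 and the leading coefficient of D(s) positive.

First reduce the diagram to T(s).

(1) multiply G2, G3 (series) = (s + 1)/(s^2 - s + 3)
(2) parallel reduction of G1, (G2*G3), G4, which is the overall transfer function T(s) = C(s)/R(s) in lowest terms

Answer: (6*s^4 + 20*s^3 - 8*s^2 - 7*s - 15)/(8*s^5 + 2*s^4 + 6*s^3 + 35*s^2 - 21*s - 9)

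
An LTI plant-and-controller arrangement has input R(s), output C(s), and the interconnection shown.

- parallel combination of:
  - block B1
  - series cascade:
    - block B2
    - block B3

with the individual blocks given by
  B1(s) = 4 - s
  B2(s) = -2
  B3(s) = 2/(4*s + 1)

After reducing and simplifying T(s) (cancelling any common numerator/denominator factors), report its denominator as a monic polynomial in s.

First reduce the diagram to T(s).

Step 1 - multiply B2, B3 (series): (-4)/(4*s + 1)
Step 2 - reduce the parallel group B1, (B2*B3): (-4*s^2 + 15*s)/(4*s + 1)
The result of step 2 is T(s) in lowest terms. Its denominator has leading coefficient 4; dividing the denominator through by 4 makes it monic.

Answer: s + 1/4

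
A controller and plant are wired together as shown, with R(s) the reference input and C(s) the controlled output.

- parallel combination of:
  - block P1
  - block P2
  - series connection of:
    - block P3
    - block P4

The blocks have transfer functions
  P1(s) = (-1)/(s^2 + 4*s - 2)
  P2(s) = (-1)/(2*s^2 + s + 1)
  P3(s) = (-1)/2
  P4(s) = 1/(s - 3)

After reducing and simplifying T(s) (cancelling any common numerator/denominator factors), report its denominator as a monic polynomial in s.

Answer: s^5 + 3*s^4/2 - 13*s^3 - s^2/2 - 4*s + 3

Working:
Step 1 - cascade P3, P4 gives (-1)/(2*s - 6)
Step 2 - sum the parallel branches P1, P2, (P3*P4) gives (-2*s^4 - 15*s^3 + 7*s^2 + 30*s - 4)/(4*s^5 + 6*s^4 - 52*s^3 - 2*s^2 - 16*s + 12)
The result of step 2 is T(s) in lowest terms. Its denominator has leading coefficient 4; dividing the denominator through by 4 makes it monic.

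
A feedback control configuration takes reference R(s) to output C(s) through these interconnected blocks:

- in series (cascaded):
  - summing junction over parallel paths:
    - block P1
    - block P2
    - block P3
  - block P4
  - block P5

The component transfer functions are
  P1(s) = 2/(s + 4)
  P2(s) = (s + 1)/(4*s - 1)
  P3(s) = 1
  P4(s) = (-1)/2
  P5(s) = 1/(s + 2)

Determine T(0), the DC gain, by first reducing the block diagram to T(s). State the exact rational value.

Step 1: parallel reduction of P1, P2, P3, giving (5*s^2 + 28*s - 2)/(4*s^2 + 15*s - 4)
Step 2: reduce the series chain (P1+P2+P3), P4, P5, giving (-5*s^2 - 28*s + 2)/(8*s^3 + 46*s^2 + 52*s - 16)
The step-2 result is T(s). Setting s = 0: T(0) = 2/(-16) = -1/8.

Hence the answer: -1/8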